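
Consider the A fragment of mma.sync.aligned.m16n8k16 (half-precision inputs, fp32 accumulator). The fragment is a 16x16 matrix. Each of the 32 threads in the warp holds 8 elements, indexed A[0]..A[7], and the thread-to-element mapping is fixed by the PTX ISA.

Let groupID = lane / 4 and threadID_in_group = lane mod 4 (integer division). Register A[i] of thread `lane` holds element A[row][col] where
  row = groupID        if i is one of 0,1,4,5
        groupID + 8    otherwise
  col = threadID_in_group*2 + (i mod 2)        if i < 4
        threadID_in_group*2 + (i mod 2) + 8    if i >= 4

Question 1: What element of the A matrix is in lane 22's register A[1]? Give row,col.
lane 22: gid=5 (22/4), tid=2 (22%4)
i=1: r=5+0=5, c=2*2+1+0=5

5,5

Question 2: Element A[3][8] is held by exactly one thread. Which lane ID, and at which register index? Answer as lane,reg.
r: 3->gid=3,r8=0  c: 8->c8=1,tid=0,i&1=0
L=3*4+0=12  i=1*4+0*2+0=4

12,4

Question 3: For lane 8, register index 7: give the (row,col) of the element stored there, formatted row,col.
10,9

lane 8→8/4=2, 8 mod 4=0
i=7  r:2+8→10  c:2·0+1+8→9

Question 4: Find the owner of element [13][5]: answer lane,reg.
r=13->g=5,rb=1  c=5->cb=0,t=2,b0=1
L=5*4+2=22  i=0*4+1*2+1=3

22,3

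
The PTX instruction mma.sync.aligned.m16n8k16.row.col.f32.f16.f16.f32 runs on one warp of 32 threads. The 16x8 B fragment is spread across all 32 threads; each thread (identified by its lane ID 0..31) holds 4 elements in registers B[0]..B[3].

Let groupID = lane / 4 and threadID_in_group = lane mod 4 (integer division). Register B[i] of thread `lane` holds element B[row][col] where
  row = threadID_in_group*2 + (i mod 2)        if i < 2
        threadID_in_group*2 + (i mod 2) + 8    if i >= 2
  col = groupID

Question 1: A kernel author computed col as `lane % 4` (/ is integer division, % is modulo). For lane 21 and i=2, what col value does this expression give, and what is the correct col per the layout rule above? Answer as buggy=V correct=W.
buggy=1 correct=5

`lane % 4`[21,2]->1
L=21->g=21>>2=5, t=21&3=1
[2]->row 1·2+0+8=10  col g=5
col: 1 vs 5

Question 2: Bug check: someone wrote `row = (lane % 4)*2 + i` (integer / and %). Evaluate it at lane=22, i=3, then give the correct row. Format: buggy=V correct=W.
`(lane % 4)*2 + i`[22,3]→7
L=22→G=22>>2=5, T=22&3=2
[3]→row 2·2+1+8=13  col G=5
row: 7 vs 13

buggy=7 correct=13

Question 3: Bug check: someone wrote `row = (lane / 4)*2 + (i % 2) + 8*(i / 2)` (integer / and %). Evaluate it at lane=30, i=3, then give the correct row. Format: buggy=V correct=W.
`(lane / 4)*2 + (i % 2) + 8*(i / 2)`[30,3]=>23
lane 30: grp=7 (30/4), tig=2 (30%4)
i=3: r=2*2+1+8=13, c=grp=7
row: 23 vs 13

buggy=23 correct=13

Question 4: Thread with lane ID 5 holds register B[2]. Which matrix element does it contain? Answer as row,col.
10,1

5: G=1,T=1
[2] (1*2+0+8,1) = (10,1)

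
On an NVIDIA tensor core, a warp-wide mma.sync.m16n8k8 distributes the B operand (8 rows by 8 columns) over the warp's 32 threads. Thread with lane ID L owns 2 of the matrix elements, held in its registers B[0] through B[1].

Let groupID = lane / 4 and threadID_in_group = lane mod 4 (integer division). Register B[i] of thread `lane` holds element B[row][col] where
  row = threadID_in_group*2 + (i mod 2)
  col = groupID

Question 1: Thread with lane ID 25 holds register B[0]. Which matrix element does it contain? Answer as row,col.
25: G=6,T=1
[0] (1*2+0,6) = (2,6)

2,6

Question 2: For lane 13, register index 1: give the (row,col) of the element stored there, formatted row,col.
L=13⇒gr=13>>2=3, th=13&3=1
[1]⇒row 1·2+1=3  col gr=3

3,3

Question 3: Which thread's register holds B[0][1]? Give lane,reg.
c=1⇒gr=1  r=0⇒th=0,odd=0
L=1*4+0=4  i=0=0

4,0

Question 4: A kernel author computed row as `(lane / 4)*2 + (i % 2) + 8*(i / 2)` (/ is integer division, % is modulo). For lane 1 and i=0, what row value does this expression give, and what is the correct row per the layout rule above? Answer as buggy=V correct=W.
`(lane / 4)*2 + (i % 2) + 8*(i / 2)`[1,0]→0
1: G=0,T=1
[0] (1*2+0,0) = (2,0)
row: 0 vs 2

buggy=0 correct=2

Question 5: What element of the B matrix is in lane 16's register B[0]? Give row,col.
0,4

16: gid=4,tid=0
[0] (0*2+0,4) = (0,4)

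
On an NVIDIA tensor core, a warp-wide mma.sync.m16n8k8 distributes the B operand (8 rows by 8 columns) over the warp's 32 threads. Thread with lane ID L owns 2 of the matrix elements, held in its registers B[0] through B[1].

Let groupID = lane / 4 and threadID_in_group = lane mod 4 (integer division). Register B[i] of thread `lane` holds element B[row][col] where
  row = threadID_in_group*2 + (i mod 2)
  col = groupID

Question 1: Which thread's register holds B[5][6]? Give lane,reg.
c=6⇒gr=6  r=5⇒th=2,odd=1
L=6*4+2=26  i=1=1

26,1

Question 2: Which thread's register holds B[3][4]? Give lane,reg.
17,1

c=4⇒gr=4  r=3⇒th=1,odd=1
L=4*4+1=17  i=1=1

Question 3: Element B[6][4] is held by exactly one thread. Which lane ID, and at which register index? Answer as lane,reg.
c=4→G=4  r=6→T=3,p=0
L=4*4+3=19  i=0=0

19,0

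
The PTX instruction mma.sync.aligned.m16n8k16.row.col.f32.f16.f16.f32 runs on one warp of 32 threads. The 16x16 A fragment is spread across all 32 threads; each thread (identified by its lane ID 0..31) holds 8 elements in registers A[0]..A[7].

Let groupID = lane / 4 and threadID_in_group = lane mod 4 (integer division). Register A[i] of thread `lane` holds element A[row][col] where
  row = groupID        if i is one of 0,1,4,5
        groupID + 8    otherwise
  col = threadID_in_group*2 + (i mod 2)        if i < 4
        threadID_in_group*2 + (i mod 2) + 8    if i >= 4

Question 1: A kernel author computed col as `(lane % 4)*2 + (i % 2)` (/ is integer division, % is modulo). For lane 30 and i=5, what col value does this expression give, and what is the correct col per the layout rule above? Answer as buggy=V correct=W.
`(lane % 4)*2 + (i % 2)`[30,5]->5
30: g=7,t=2
[5] (7+0,2*2+1+8) = (7,13)
col: 5 vs 13

buggy=5 correct=13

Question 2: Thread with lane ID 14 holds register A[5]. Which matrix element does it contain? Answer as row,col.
lane 14->14/4=3, 14 mod 4=2
i=5  r:3+0->3  c:2·2+1+8->13

3,13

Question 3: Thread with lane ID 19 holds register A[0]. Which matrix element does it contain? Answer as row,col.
4,6

L=19⇒gr=19>>2=4, th=19&3=3
[0]⇒row 4+0=4  col 3·2+0+0=6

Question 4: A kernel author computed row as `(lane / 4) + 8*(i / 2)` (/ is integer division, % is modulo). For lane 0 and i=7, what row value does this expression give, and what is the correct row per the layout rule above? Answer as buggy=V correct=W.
`(lane / 4) + 8*(i / 2)`[0,7]=>24
lane 0: grp=0 (0/4), tig=0 (0%4)
i=7: r=0+8=8, c=0*2+1+8=9
row: 24 vs 8

buggy=24 correct=8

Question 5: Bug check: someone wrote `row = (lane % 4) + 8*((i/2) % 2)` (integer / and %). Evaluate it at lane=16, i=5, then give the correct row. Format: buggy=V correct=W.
`(lane % 4) + 8*((i/2) % 2)`[16,5]->0
lane 16->16/4=4, 16 mod 4=0
i=5  r:4+0->4  c:2·0+1+8->9
row: 0 vs 4

buggy=0 correct=4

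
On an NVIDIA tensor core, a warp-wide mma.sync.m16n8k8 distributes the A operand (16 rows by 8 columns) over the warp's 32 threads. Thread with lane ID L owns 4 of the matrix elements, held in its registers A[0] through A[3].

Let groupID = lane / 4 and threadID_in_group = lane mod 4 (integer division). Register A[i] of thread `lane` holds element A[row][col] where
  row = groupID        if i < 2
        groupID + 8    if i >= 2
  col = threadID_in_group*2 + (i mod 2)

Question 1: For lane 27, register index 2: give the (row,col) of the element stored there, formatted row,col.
lane 27->27/4=6, 27 mod 4=3
i=2  r:6+8->14  c:2·3+0->6

14,6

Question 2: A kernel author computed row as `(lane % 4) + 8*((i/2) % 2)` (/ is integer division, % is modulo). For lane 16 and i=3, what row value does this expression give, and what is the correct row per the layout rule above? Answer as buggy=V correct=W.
buggy=8 correct=12

`(lane % 4) + 8*((i/2) % 2)`[16,3]⇒8
lane 16⇒16/4=4, 16 mod 4=0
i=3  r:4+8⇒12  c:2·0+1⇒1
row: 8 vs 12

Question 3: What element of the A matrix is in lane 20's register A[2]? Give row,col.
13,0

20: gid=5,tid=0
[2] (5+8,0*2+0) = (13,0)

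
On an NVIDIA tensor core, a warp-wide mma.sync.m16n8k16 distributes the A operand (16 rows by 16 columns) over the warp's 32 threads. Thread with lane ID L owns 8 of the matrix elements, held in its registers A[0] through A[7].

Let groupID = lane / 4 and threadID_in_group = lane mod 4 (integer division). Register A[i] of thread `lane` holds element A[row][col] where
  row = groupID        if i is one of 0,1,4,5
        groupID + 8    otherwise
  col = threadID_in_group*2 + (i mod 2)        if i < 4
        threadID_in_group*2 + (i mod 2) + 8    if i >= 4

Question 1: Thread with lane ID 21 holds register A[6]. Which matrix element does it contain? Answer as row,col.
13,10

lane 21⇒21/4=5, 21 mod 4=1
i=6  r:5+8⇒13  c:2·1+0+8⇒10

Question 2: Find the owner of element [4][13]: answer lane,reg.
18,5

r=4⇒gr=4,Rb=0  c=13⇒Cb=1,th=2,odd=1
L=4*4+2=18  i=1*4+0*2+1=5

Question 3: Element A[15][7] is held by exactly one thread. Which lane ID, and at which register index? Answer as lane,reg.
31,3

r=15->g=7,rb=1  c=7->cb=0,t=3,b0=1
L=7*4+3=31  i=0*4+1*2+1=3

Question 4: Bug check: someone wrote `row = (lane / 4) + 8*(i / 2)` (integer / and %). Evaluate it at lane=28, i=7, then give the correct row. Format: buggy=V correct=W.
`(lane / 4) + 8*(i / 2)`[28,7]⇒31
lane 28⇒28/4=7, 28 mod 4=0
i=7  r:7+8⇒15  c:2·0+1+8⇒9
row: 31 vs 15

buggy=31 correct=15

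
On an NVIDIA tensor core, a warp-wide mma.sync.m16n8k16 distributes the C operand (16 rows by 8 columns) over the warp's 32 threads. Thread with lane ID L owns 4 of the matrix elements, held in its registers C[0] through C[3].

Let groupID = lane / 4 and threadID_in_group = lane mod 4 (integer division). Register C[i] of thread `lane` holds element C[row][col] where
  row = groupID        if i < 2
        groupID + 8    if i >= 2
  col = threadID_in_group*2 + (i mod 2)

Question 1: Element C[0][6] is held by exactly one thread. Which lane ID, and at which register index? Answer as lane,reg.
r=0⇒gr=0,Rb=0  c=6⇒th=3,odd=0
L=0*4+3=3  i=0*2+0=0

3,0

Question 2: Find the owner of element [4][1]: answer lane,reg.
16,1

r=4⇒gr=4,Rb=0  c=1⇒th=0,odd=1
L=4*4+0=16  i=0*2+1=1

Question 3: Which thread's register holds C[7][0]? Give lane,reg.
r: 7->gid=7,r8=0  c: 0->tid=0,i&1=0
L=7*4+0=28  i=0*2+0=0

28,0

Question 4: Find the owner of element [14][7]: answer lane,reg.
27,3

r:14=>grp=6,rB=1  c:7=>tig=3,lo=1
L=6*4+3=27  i=1*2+1=3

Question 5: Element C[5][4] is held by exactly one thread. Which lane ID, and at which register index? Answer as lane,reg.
r: 5->gid=5,r8=0  c: 4->tid=2,i&1=0
L=5*4+2=22  i=0*2+0=0

22,0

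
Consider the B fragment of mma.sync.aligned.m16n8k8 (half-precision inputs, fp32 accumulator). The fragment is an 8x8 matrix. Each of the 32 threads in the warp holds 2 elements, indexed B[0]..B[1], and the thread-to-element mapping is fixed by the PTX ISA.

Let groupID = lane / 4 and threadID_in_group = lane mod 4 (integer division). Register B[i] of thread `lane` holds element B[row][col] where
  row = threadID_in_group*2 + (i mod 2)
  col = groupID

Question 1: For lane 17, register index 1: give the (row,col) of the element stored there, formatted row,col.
3,4

lane 17: g=4 (17/4), t=1 (17%4)
i=1: r=1*2+1=3, c=g=4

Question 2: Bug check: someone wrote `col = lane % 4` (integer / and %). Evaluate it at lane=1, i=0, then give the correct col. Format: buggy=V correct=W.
`lane % 4`[1,0]=>1
lane 1=>1/4=0, 1 mod 4=1
i=0  r:2·1+0=>2  c:0
col: 1 vs 0

buggy=1 correct=0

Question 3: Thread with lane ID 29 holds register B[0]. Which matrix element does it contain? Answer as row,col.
2,7

lane 29⇒29/4=7, 29 mod 4=1
i=0  r:2·1+0⇒2  c:7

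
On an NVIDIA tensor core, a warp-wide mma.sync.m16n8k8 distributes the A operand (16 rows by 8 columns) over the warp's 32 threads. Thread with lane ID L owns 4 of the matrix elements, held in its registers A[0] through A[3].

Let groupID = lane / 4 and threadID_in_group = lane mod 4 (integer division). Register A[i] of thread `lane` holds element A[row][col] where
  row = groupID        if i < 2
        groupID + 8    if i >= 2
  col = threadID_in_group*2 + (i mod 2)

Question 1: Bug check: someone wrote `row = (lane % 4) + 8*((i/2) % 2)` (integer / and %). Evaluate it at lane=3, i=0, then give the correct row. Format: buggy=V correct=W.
buggy=3 correct=0

`(lane % 4) + 8*((i/2) % 2)`[3,0]=>3
lane 3=>3/4=0, 3 mod 4=3
i=0  r:0+0=>0  c:2·3+0=>6
row: 3 vs 0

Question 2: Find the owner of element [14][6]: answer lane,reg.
27,2

r=14⇒gr=6,Rb=1  c=6⇒th=3,odd=0
L=6*4+3=27  i=1*2+0=2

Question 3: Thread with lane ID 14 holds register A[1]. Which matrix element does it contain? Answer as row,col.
3,5

L=14=>grp=14>>2=3, tig=14&3=2
[1]=>row 3+0=3  col 2·2+1=5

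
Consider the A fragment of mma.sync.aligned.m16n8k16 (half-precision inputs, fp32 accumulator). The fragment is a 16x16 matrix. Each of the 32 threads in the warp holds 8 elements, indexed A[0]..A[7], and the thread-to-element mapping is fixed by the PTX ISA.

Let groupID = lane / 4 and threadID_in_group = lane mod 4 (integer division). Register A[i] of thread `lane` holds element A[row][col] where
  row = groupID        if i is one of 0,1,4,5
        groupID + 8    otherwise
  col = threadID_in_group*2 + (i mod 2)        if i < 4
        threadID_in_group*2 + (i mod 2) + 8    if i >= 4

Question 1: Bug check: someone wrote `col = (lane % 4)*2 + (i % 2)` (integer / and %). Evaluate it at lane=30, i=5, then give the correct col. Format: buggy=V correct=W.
`(lane % 4)*2 + (i % 2)`[30,5]→5
lane 30: G=7 (30/4), T=2 (30%4)
i=5: r=7+0=7, c=2*2+1+8=13
col: 5 vs 13

buggy=5 correct=13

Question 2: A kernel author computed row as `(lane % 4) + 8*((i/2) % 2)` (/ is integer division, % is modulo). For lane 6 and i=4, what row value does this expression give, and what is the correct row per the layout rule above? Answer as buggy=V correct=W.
`(lane % 4) + 8*((i/2) % 2)`[6,4]=>2
lane 6: grp=1 (6/4), tig=2 (6%4)
i=4: r=1+0=1, c=2*2+0+8=12
row: 2 vs 1

buggy=2 correct=1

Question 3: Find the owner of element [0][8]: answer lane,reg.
0,4

r=0→G=0,rhi=0  c=8→chi=1,T=0,p=0
L=0*4+0=0  i=1*4+0*2+0=4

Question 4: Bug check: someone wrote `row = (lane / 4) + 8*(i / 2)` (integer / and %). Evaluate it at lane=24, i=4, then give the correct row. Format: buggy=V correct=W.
`(lane / 4) + 8*(i / 2)`[24,4]→22
lane 24→24/4=6, 24 mod 4=0
i=4  r:6+0→6  c:2·0+0+8→8
row: 22 vs 6

buggy=22 correct=6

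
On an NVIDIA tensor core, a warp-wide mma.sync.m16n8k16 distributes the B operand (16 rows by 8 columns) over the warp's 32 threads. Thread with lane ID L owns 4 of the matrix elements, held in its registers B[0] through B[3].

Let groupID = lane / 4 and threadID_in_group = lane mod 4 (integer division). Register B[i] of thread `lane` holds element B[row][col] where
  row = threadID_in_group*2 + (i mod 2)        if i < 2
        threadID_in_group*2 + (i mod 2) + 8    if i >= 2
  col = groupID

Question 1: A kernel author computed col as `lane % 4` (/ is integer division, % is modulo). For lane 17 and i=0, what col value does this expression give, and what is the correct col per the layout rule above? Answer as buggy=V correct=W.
buggy=1 correct=4

`lane % 4`[17,0]=>1
lane 17: grp=4 (17/4), tig=1 (17%4)
i=0: r=1*2+0+0=2, c=grp=4
col: 1 vs 4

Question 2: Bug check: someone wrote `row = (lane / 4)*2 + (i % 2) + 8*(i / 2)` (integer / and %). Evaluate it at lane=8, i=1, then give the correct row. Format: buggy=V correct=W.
buggy=5 correct=1

`(lane / 4)*2 + (i % 2) + 8*(i / 2)`[8,1]->5
8: g=2,t=0
[1] (0*2+1+0,2) = (1,2)
row: 5 vs 1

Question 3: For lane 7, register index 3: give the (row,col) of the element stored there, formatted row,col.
15,1

lane 7: G=1 (7/4), T=3 (7%4)
i=3: r=3*2+1+8=15, c=G=1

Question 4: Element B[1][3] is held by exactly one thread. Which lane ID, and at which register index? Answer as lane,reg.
12,1

c=3->g=3  r=1->rb=0,t=0,b0=1
L=3*4+0=12  i=0*2+1=1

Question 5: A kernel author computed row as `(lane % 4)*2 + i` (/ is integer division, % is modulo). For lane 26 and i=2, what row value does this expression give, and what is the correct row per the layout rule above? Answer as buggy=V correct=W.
buggy=6 correct=12

`(lane % 4)*2 + i`[26,2]->6
L=26->gid=26>>2=6, tid=26&3=2
[2]->row 2·2+0+8=12  col gid=6
row: 6 vs 12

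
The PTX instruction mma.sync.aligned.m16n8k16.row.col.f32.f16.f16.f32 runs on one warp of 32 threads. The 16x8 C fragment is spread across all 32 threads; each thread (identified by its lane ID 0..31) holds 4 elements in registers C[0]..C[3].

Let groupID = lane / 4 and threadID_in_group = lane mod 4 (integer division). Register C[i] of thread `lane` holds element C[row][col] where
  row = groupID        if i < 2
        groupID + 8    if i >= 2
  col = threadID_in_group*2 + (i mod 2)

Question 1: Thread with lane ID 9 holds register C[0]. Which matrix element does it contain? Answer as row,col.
lane 9: grp=2 (9/4), tig=1 (9%4)
i=0: r=2+0=2, c=1*2+0=2

2,2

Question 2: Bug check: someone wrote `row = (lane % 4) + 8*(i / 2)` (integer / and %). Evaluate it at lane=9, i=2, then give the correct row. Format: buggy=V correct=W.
`(lane % 4) + 8*(i / 2)`[9,2]=>9
lane 9=>9/4=2, 9 mod 4=1
i=2  r:2+8=>10  c:2·1+0=>2
row: 9 vs 10

buggy=9 correct=10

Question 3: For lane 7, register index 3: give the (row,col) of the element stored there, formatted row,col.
9,7

7: gr=1,th=3
[3] (1+8,3*2+1) = (9,7)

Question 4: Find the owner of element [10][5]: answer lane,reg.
r:10=>grp=2,rB=1  c:5=>tig=2,lo=1
L=2*4+2=10  i=1*2+1=3

10,3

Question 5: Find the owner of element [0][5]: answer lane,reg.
2,1

r=0→G=0,rhi=0  c=5→T=2,p=1
L=0*4+2=2  i=0*2+1=1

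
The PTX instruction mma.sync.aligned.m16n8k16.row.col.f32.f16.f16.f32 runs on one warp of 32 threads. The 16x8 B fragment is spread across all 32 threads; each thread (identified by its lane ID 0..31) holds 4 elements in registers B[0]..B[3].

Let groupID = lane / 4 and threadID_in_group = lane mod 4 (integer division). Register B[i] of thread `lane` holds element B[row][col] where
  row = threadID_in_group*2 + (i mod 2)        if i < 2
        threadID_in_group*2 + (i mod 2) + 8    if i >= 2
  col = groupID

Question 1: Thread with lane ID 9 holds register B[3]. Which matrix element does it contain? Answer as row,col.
lane 9=>9/4=2, 9 mod 4=1
i=3  r:2·1+1+8=>11  c:2

11,2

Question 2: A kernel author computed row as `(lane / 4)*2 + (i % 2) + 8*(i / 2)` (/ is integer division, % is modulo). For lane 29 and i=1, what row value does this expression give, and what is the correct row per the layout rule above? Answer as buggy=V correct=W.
buggy=15 correct=3

`(lane / 4)*2 + (i % 2) + 8*(i / 2)`[29,1]->15
lane 29->29/4=7, 29 mod 4=1
i=1  r:2·1+1+0->3  c:7
row: 15 vs 3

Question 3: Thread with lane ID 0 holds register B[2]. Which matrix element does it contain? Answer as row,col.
0: grp=0,tig=0
[2] (0*2+0+8,0) = (8,0)

8,0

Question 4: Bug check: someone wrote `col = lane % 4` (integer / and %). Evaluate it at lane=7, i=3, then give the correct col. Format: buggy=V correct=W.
`lane % 4`[7,3]→3
lane 7→7/4=1, 7 mod 4=3
i=3  r:2·3+1+8→15  c:1
col: 3 vs 1

buggy=3 correct=1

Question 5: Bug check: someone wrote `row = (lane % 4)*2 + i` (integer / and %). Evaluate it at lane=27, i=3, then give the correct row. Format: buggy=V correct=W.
buggy=9 correct=15

`(lane % 4)*2 + i`[27,3]->9
lane 27->27/4=6, 27 mod 4=3
i=3  r:2·3+1+8->15  c:6
row: 9 vs 15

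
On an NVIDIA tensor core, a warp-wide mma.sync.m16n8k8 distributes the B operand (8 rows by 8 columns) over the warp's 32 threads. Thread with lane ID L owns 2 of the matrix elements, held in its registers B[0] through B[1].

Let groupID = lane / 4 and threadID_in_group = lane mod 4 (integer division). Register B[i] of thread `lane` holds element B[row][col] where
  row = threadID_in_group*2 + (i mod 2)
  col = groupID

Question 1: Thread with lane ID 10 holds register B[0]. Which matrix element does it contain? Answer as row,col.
L=10->g=10>>2=2, t=10&3=2
[0]->row 2·2+0=4  col g=2

4,2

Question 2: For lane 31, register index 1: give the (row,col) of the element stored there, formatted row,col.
7,7

lane 31: g=7 (31/4), t=3 (31%4)
i=1: r=3*2+1=7, c=g=7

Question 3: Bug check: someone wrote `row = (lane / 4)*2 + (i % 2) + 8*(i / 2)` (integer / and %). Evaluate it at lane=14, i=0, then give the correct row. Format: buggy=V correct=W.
buggy=6 correct=4

`(lane / 4)*2 + (i % 2) + 8*(i / 2)`[14,0]→6
L=14→G=14>>2=3, T=14&3=2
[0]→row 2·2+0=4  col G=3
row: 6 vs 4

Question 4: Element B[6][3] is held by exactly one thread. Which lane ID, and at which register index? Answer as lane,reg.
15,0

c:3=>grp=3  r:6=>tig=3,lo=0
L=3*4+3=15  i=0=0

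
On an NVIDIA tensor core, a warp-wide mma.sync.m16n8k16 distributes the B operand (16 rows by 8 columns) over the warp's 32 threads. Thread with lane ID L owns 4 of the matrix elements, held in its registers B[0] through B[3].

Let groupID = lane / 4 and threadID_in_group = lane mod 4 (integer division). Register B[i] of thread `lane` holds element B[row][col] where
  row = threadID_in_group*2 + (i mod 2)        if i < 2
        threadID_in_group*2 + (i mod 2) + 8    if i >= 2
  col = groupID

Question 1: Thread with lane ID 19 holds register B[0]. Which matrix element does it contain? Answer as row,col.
6,4

L=19⇒gr=19>>2=4, th=19&3=3
[0]⇒row 3·2+0+0=6  col gr=4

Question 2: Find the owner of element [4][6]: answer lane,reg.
c: 6->gid=6  r: 4->r8=0,tid=2,i&1=0
L=6*4+2=26  i=0*2+0=0

26,0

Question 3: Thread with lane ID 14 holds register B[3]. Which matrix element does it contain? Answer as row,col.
13,3

L=14→G=14>>2=3, T=14&3=2
[3]→row 2·2+1+8=13  col G=3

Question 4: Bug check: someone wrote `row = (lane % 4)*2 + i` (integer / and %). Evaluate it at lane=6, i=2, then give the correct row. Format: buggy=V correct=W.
`(lane % 4)*2 + i`[6,2]⇒6
L=6⇒gr=6>>2=1, th=6&3=2
[2]⇒row 2·2+0+8=12  col gr=1
row: 6 vs 12

buggy=6 correct=12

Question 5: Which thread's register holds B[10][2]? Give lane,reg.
c=2→G=2  r=10→rhi=1,T=1,p=0
L=2*4+1=9  i=1*2+0=2

9,2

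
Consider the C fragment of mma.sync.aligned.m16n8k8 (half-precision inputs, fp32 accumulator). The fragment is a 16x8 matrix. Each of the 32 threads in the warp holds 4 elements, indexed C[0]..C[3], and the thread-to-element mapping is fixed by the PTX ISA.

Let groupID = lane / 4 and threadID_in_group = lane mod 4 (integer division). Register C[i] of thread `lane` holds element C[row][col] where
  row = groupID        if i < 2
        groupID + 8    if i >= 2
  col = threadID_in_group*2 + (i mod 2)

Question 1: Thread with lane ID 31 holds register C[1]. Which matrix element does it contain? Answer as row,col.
7,7

lane 31->31/4=7, 31 mod 4=3
i=1  r:7+0->7  c:2·3+1->7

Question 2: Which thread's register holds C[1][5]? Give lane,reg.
6,1

r=1->g=1,rb=0  c=5->t=2,b0=1
L=1*4+2=6  i=0*2+1=1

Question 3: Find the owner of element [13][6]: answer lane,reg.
23,2

r=13→G=5,rhi=1  c=6→T=3,p=0
L=5*4+3=23  i=1*2+0=2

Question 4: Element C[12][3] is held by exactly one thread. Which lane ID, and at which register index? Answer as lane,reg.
r: 12->gid=4,r8=1  c: 3->tid=1,i&1=1
L=4*4+1=17  i=1*2+1=3

17,3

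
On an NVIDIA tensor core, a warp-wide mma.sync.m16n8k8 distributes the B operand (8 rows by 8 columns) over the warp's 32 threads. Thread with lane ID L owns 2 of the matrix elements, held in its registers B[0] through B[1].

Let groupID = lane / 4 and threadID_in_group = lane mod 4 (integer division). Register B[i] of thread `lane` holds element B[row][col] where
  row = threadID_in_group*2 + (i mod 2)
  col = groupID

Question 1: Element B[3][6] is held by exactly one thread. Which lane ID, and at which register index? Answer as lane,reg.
c=6⇒gr=6  r=3⇒th=1,odd=1
L=6*4+1=25  i=1=1

25,1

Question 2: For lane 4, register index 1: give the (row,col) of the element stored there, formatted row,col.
lane 4: grp=1 (4/4), tig=0 (4%4)
i=1: r=0*2+1=1, c=grp=1

1,1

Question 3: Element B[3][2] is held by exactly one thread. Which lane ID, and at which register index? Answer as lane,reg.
9,1

c: 2->gid=2  r: 3->tid=1,i&1=1
L=2*4+1=9  i=1=1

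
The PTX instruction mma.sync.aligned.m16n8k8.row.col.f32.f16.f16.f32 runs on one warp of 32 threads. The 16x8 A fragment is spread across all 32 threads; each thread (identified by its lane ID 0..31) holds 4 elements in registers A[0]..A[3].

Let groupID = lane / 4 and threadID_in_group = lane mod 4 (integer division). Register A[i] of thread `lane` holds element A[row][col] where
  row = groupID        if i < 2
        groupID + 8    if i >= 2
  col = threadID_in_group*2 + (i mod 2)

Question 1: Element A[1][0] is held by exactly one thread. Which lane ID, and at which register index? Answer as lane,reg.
r=1->g=1,rb=0  c=0->t=0,b0=0
L=1*4+0=4  i=0*2+0=0

4,0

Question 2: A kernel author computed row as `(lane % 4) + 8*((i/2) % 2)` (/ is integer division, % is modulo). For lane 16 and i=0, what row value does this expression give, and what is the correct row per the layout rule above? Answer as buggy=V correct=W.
`(lane % 4) + 8*((i/2) % 2)`[16,0]->0
16: gid=4,tid=0
[0] (4+0,0*2+0) = (4,0)
row: 0 vs 4

buggy=0 correct=4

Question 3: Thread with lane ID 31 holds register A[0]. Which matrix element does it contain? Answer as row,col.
lane 31⇒31/4=7, 31 mod 4=3
i=0  r:7+0⇒7  c:2·3+0⇒6

7,6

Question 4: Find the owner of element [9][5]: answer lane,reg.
r=9→G=1,rhi=1  c=5→T=2,p=1
L=1*4+2=6  i=1*2+1=3

6,3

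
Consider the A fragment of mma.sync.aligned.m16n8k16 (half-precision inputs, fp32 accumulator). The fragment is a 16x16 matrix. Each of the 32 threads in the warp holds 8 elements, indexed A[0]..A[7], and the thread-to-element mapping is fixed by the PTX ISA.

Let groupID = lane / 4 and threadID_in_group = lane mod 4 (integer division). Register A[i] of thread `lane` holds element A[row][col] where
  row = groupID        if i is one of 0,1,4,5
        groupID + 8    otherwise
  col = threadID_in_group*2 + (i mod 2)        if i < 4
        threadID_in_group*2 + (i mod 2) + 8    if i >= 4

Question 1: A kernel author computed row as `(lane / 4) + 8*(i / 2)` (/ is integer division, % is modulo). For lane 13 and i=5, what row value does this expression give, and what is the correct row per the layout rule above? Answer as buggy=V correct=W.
buggy=19 correct=3

`(lane / 4) + 8*(i / 2)`[13,5]->19
L=13->g=13>>2=3, t=13&3=1
[5]->row 3+0=3  col 1·2+1+8=11
row: 19 vs 3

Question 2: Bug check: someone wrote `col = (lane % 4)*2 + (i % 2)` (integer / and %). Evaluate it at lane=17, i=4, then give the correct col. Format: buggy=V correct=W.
`(lane % 4)*2 + (i % 2)`[17,4]→2
lane 17→17/4=4, 17 mod 4=1
i=4  r:4+0→4  c:2·1+0+8→10
col: 2 vs 10

buggy=2 correct=10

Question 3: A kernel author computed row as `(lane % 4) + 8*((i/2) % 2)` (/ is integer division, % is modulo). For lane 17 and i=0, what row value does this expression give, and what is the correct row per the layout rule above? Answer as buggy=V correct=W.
buggy=1 correct=4

`(lane % 4) + 8*((i/2) % 2)`[17,0]→1
lane 17: G=4 (17/4), T=1 (17%4)
i=0: r=4+0=4, c=1*2+0+0=2
row: 1 vs 4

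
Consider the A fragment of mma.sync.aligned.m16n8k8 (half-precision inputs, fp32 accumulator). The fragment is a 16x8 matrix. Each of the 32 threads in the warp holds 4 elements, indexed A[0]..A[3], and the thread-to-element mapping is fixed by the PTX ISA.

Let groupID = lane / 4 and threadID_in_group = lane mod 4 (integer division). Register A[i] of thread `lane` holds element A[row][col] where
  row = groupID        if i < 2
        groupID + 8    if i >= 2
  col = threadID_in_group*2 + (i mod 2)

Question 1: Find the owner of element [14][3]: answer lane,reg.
25,3

r=14->g=6,rb=1  c=3->t=1,b0=1
L=6*4+1=25  i=1*2+1=3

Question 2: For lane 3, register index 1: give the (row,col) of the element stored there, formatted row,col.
L=3->g=3>>2=0, t=3&3=3
[1]->row 0+0=0  col 3·2+1=7

0,7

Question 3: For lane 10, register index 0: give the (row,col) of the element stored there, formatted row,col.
lane 10: grp=2 (10/4), tig=2 (10%4)
i=0: r=2+0=2, c=2*2+0=4

2,4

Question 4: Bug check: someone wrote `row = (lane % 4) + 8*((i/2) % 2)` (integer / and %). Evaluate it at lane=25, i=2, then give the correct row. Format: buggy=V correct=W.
buggy=9 correct=14

`(lane % 4) + 8*((i/2) % 2)`[25,2]⇒9
lane 25⇒25/4=6, 25 mod 4=1
i=2  r:6+8⇒14  c:2·1+0⇒2
row: 9 vs 14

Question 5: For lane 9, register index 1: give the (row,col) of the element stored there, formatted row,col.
L=9=>grp=9>>2=2, tig=9&3=1
[1]=>row 2+0=2  col 1·2+1=3

2,3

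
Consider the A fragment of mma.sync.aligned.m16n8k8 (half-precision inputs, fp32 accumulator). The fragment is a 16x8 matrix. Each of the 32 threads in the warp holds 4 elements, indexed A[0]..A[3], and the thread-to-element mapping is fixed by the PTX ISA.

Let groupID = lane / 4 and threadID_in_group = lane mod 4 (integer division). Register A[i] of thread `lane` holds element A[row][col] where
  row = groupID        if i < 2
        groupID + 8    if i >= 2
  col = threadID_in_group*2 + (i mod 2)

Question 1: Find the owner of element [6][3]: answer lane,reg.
25,1

r=6→G=6,rhi=0  c=3→T=1,p=1
L=6*4+1=25  i=0*2+1=1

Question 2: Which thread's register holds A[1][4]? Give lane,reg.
6,0

r=1→G=1,rhi=0  c=4→T=2,p=0
L=1*4+2=6  i=0*2+0=0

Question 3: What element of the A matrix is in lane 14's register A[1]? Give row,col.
14: G=3,T=2
[1] (3+0,2*2+1) = (3,5)

3,5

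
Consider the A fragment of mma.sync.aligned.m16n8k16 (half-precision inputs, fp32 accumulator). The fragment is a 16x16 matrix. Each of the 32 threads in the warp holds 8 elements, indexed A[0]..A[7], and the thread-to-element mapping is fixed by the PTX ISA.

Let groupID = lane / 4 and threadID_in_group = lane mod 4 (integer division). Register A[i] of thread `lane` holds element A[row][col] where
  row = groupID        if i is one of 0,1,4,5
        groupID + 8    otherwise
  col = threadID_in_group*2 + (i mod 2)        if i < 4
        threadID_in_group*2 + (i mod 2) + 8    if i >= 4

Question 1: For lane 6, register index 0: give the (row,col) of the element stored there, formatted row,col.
lane 6: G=1 (6/4), T=2 (6%4)
i=0: r=1+0=1, c=2*2+0+0=4

1,4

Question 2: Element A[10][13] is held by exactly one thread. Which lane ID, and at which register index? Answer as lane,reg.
10,7

r:10=>grp=2,rB=1  c:13=>cB=1,tig=2,lo=1
L=2*4+2=10  i=1*4+1*2+1=7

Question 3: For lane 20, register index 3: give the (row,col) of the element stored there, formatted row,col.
20: G=5,T=0
[3] (5+8,0*2+1+0) = (13,1)

13,1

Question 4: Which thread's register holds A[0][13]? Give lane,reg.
r: 0->gid=0,r8=0  c: 13->c8=1,tid=2,i&1=1
L=0*4+2=2  i=1*4+0*2+1=5

2,5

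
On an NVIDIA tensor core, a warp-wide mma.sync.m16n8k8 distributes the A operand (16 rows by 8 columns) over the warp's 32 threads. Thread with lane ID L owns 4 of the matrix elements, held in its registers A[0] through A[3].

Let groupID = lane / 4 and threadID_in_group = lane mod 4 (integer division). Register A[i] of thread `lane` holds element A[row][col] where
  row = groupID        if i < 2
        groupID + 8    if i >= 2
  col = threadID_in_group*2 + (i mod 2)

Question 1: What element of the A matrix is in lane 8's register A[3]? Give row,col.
10,1

lane 8: g=2 (8/4), t=0 (8%4)
i=3: r=2+8=10, c=0*2+1=1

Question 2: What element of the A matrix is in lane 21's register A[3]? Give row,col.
21: G=5,T=1
[3] (5+8,1*2+1) = (13,3)

13,3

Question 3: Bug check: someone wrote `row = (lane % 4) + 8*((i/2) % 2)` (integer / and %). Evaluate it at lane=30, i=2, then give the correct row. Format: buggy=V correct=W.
`(lane % 4) + 8*((i/2) % 2)`[30,2]->10
30: gid=7,tid=2
[2] (7+8,2*2+0) = (15,4)
row: 10 vs 15

buggy=10 correct=15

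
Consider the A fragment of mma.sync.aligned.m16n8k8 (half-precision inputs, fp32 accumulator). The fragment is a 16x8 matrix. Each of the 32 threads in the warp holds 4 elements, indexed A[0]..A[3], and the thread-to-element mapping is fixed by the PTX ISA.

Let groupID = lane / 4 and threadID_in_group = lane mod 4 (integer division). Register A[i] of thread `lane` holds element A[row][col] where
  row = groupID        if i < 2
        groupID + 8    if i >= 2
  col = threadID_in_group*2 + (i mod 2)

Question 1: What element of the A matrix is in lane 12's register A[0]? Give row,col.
3,0

lane 12->12/4=3, 12 mod 4=0
i=0  r:3+0->3  c:2·0+0->0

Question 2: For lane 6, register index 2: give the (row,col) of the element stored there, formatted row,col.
9,4

6: gid=1,tid=2
[2] (1+8,2*2+0) = (9,4)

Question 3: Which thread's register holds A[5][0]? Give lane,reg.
r=5⇒gr=5,Rb=0  c=0⇒th=0,odd=0
L=5*4+0=20  i=0*2+0=0

20,0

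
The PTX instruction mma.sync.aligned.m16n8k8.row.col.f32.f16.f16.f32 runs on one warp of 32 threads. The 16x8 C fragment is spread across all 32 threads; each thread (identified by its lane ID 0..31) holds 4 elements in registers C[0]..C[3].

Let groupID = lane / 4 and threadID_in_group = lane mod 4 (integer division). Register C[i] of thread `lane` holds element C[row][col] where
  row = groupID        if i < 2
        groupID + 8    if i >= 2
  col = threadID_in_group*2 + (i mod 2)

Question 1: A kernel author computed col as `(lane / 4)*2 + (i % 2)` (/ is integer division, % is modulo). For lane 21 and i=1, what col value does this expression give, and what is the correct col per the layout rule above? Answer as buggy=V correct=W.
`(lane / 4)*2 + (i % 2)`[21,1]->11
lane 21->21/4=5, 21 mod 4=1
i=1  r:5+0->5  c:2·1+1->3
col: 11 vs 3

buggy=11 correct=3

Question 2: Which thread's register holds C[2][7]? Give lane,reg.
11,1

r:2=>grp=2,rB=0  c:7=>tig=3,lo=1
L=2*4+3=11  i=0*2+1=1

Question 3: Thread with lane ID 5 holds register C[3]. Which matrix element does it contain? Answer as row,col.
9,3

L=5->g=5>>2=1, t=5&3=1
[3]->row 1+8=9  col 1·2+1=3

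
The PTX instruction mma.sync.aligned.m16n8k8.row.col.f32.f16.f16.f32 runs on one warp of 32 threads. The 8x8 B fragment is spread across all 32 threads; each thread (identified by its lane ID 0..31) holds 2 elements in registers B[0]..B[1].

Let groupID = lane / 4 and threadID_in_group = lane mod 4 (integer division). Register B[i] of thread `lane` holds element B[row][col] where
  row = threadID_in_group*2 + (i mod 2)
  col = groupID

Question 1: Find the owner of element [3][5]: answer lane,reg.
c=5->g=5  r=3->t=1,b0=1
L=5*4+1=21  i=1=1

21,1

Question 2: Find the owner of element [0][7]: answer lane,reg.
c=7⇒gr=7  r=0⇒th=0,odd=0
L=7*4+0=28  i=0=0

28,0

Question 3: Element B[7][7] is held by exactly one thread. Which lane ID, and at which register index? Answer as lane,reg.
c: 7->gid=7  r: 7->tid=3,i&1=1
L=7*4+3=31  i=1=1

31,1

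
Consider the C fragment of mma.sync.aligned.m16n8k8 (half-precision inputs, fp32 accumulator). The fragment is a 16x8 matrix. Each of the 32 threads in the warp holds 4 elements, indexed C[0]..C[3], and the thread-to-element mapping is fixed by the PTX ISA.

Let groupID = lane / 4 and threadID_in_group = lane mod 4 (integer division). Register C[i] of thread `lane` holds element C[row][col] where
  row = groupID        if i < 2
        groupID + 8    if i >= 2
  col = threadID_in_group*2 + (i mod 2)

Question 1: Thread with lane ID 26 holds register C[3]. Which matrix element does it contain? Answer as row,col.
lane 26: g=6 (26/4), t=2 (26%4)
i=3: r=6+8=14, c=2*2+1=5

14,5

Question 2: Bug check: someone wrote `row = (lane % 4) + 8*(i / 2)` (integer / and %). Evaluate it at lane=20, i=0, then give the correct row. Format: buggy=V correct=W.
buggy=0 correct=5

`(lane % 4) + 8*(i / 2)`[20,0]→0
20: G=5,T=0
[0] (5+0,0*2+0) = (5,0)
row: 0 vs 5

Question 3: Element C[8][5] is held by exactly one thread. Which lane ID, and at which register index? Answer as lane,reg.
r:8=>grp=0,rB=1  c:5=>tig=2,lo=1
L=0*4+2=2  i=1*2+1=3

2,3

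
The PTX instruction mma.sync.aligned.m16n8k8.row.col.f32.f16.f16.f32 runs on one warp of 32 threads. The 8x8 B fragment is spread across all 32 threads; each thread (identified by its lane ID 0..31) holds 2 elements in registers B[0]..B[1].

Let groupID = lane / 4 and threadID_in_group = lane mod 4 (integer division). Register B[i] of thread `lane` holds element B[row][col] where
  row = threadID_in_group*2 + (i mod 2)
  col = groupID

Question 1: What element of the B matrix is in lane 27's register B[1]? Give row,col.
7,6

27: gid=6,tid=3
[1] (3*2+1,6) = (7,6)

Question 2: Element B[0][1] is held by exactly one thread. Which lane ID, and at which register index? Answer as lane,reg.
4,0

c=1⇒gr=1  r=0⇒th=0,odd=0
L=1*4+0=4  i=0=0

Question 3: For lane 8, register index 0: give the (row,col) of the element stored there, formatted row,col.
8: grp=2,tig=0
[0] (0*2+0,2) = (0,2)

0,2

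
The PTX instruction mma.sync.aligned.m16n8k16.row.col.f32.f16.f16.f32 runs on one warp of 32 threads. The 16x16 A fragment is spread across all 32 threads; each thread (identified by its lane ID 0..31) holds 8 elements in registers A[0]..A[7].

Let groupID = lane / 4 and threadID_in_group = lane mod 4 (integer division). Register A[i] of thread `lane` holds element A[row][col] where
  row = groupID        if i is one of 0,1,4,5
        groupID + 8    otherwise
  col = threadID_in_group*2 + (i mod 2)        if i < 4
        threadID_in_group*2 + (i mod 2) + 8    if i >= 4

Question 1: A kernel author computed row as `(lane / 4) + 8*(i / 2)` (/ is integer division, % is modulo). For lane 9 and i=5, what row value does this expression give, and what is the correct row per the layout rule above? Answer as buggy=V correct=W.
buggy=18 correct=2

`(lane / 4) + 8*(i / 2)`[9,5]⇒18
L=9⇒gr=9>>2=2, th=9&3=1
[5]⇒row 2+0=2  col 1·2+1+8=11
row: 18 vs 2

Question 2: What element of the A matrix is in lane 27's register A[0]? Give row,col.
6,6

27: grp=6,tig=3
[0] (6+0,3*2+0+0) = (6,6)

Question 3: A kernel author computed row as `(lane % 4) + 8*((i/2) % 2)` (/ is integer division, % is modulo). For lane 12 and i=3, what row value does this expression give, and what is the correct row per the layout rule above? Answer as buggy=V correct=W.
buggy=8 correct=11

`(lane % 4) + 8*((i/2) % 2)`[12,3]->8
lane 12->12/4=3, 12 mod 4=0
i=3  r:3+8->11  c:2·0+1+0->1
row: 8 vs 11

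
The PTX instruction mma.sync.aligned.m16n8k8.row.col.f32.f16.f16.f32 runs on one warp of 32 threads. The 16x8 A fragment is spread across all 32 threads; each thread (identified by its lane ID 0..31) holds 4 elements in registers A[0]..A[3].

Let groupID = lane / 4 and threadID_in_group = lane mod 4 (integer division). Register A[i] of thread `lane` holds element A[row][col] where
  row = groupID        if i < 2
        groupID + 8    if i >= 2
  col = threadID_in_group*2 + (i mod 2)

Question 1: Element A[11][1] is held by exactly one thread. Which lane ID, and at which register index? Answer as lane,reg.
12,3

r: 11->gid=3,r8=1  c: 1->tid=0,i&1=1
L=3*4+0=12  i=1*2+1=3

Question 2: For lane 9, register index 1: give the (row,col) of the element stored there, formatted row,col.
2,3

lane 9: gr=2 (9/4), th=1 (9%4)
i=1: r=2+0=2, c=1*2+1=3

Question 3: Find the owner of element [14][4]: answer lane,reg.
26,2

r=14->g=6,rb=1  c=4->t=2,b0=0
L=6*4+2=26  i=1*2+0=2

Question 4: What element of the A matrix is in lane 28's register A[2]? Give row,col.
28: g=7,t=0
[2] (7+8,0*2+0) = (15,0)

15,0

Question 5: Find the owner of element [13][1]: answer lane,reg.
r:13=>grp=5,rB=1  c:1=>tig=0,lo=1
L=5*4+0=20  i=1*2+1=3

20,3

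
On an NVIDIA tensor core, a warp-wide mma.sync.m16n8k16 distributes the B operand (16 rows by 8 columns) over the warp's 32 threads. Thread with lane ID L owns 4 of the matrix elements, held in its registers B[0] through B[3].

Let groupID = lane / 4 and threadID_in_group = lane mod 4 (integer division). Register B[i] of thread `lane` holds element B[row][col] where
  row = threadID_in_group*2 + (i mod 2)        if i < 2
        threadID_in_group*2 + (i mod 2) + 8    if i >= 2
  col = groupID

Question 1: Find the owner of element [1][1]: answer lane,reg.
c=1→G=1  r=1→rhi=0,T=0,p=1
L=1*4+0=4  i=0*2+1=1

4,1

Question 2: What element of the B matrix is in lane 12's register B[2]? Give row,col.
12: g=3,t=0
[2] (0*2+0+8,3) = (8,3)

8,3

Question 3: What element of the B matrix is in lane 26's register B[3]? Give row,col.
lane 26: gid=6 (26/4), tid=2 (26%4)
i=3: r=2*2+1+8=13, c=gid=6

13,6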